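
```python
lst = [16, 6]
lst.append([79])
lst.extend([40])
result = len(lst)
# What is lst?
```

After line 1: lst = [16, 6]
After line 2 (append adds [79] as single element): lst = [16, 6, [79]]
After line 3 (extend unpacks [40], adds 40): lst = [16, 6, [79], 40]
After line 4: result = len(lst) = 4

[16, 6, [79], 40]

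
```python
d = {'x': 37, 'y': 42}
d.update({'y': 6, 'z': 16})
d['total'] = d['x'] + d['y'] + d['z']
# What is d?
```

After line 1: d = {'x': 37, 'y': 42}
After line 2 (y overwritten, z added): d = {'x': 37, 'y': 6, 'z': 16}
After line 3 (total = 37 + 6 + 16 = 59): d = {'x': 37, 'y': 6, 'z': 16, 'total': 59}

{'x': 37, 'y': 6, 'z': 16, 'total': 59}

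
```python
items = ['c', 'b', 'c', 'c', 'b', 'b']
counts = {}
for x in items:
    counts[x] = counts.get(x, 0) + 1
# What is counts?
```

Initial: counts = {}, items = ['c', 'b', 'c', 'c', 'b', 'b']
See 'c': counts = {'c': 1}
See 'b': counts = {'c': 1, 'b': 1}
See 'c': counts = {'c': 2, 'b': 1}
See 'c': counts = {'c': 3, 'b': 1}
See 'b': counts = {'c': 3, 'b': 2}
See 'b': counts = {'c': 3, 'b': 3}

{'c': 3, 'b': 3}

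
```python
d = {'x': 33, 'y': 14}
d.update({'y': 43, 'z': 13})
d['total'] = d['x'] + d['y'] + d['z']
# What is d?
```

After line 1: d = {'x': 33, 'y': 14}
After line 2 (y overwritten, z added): d = {'x': 33, 'y': 43, 'z': 13}
After line 3 (total = 33 + 43 + 13 = 89): d = {'x': 33, 'y': 43, 'z': 13, 'total': 89}

{'x': 33, 'y': 43, 'z': 13, 'total': 89}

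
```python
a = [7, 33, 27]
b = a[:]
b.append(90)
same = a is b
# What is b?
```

After line 1: a = [7, 33, 27]
After line 2 (b = a[:] is a shallow copy, new object): a = [7, 33, 27], b = [7, 33, 27]
After line 3 (append only mutates b): a = [7, 33, 27], b = [7, 33, 27, 90]
After line 4 (same = a is b; different objects -> False): same = False

[7, 33, 27, 90]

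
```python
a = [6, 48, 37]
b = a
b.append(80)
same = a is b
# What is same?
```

After line 1: a = [6, 48, 37]
After line 2 (b = a is an alias, same object): a = [6, 48, 37], b = [6, 48, 37]
After line 3 (b.append mutates the shared list): a = [6, 48, 37, 80], b = [6, 48, 37, 80]
After line 4 (same = a is b; same object -> True): same = True

True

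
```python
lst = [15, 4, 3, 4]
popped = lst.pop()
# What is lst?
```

[15, 4, 3]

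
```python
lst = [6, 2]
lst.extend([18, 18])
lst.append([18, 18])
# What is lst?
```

After line 1: lst = [6, 2]
After line 2 (extend unpacks [18, 18]): lst = [6, 2, 18, 18]
After line 3 (append adds [18, 18] as single element): lst = [6, 2, 18, 18, [18, 18]]

[6, 2, 18, 18, [18, 18]]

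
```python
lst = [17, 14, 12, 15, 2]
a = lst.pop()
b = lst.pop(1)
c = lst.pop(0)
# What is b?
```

After line 1: lst = [17, 14, 12, 15, 2]
After line 2 (pop() -> a = 2): lst = [17, 14, 12, 15]
After line 3 (pop(1) -> b = 14): lst = [17, 12, 15]
After line 4 (pop(0) -> c = 17): lst = [12, 15]

14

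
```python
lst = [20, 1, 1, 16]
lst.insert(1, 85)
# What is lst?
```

[20, 85, 1, 1, 16]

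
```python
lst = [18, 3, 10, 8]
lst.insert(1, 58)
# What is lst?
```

[18, 58, 3, 10, 8]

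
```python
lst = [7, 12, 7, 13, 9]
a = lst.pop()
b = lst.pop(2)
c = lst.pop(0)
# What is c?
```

After line 1: lst = [7, 12, 7, 13, 9]
After line 2 (pop() -> a = 9): lst = [7, 12, 7, 13]
After line 3 (pop(2) -> b = 7): lst = [7, 12, 13]
After line 4 (pop(0) -> c = 7): lst = [12, 13]

7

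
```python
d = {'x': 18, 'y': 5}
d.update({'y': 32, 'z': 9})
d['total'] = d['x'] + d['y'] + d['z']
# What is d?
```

After line 1: d = {'x': 18, 'y': 5}
After line 2 (y overwritten, z added): d = {'x': 18, 'y': 32, 'z': 9}
After line 3 (total = 18 + 32 + 9 = 59): d = {'x': 18, 'y': 32, 'z': 9, 'total': 59}

{'x': 18, 'y': 32, 'z': 9, 'total': 59}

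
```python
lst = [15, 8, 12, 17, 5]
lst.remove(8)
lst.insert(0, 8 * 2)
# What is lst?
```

After line 1: lst = [15, 8, 12, 17, 5]
After line 2 (remove first 8): lst = [15, 12, 17, 5]
After line 3 (insert 16 at index 0): lst = [16, 15, 12, 17, 5]

[16, 15, 12, 17, 5]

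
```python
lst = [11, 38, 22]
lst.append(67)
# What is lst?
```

[11, 38, 22, 67]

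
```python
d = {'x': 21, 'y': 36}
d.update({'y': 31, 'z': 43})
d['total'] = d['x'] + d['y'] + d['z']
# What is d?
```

After line 1: d = {'x': 21, 'y': 36}
After line 2 (y overwritten, z added): d = {'x': 21, 'y': 31, 'z': 43}
After line 3 (total = 21 + 31 + 43 = 95): d = {'x': 21, 'y': 31, 'z': 43, 'total': 95}

{'x': 21, 'y': 31, 'z': 43, 'total': 95}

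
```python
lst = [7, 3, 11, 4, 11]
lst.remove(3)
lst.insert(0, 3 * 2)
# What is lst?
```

After line 1: lst = [7, 3, 11, 4, 11]
After line 2 (remove first 3): lst = [7, 11, 4, 11]
After line 3 (insert 6 at index 0): lst = [6, 7, 11, 4, 11]

[6, 7, 11, 4, 11]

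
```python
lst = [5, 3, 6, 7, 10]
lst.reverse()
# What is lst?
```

[10, 7, 6, 3, 5]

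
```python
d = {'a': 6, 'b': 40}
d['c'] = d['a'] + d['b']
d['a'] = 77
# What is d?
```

After line 1: d = {'a': 6, 'b': 40}
After line 2 (d['c'] = 6 + 40): d = {'a': 6, 'b': 40, 'c': 46}
After line 3: d = {'a': 77, 'b': 40, 'c': 46}

{'a': 77, 'b': 40, 'c': 46}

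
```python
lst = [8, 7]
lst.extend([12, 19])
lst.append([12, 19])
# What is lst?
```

After line 1: lst = [8, 7]
After line 2 (extend unpacks [12, 19]): lst = [8, 7, 12, 19]
After line 3 (append adds [12, 19] as single element): lst = [8, 7, 12, 19, [12, 19]]

[8, 7, 12, 19, [12, 19]]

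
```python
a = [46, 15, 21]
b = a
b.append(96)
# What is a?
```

After line 1: a = [46, 15, 21]
After line 2 (b = a is an alias, same object): a = [46, 15, 21], b = [46, 15, 21]
After line 3 (b.append mutates the shared list): a = [46, 15, 21, 96], b = [46, 15, 21, 96]

[46, 15, 21, 96]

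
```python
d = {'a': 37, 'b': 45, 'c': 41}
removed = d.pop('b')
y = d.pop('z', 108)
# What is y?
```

After line 1: d = {'a': 37, 'b': 45, 'c': 41}
After line 2 (pop 'b' returns 45): d = {'a': 37, 'c': 41}, removed = 45
After line 3 (pop 'z' missing, returns default 108): d = {'a': 37, 'c': 41}, y = 108

108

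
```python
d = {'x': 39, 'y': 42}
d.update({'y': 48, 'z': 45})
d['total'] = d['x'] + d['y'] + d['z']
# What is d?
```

After line 1: d = {'x': 39, 'y': 42}
After line 2 (y overwritten, z added): d = {'x': 39, 'y': 48, 'z': 45}
After line 3 (total = 39 + 48 + 45 = 132): d = {'x': 39, 'y': 48, 'z': 45, 'total': 132}

{'x': 39, 'y': 48, 'z': 45, 'total': 132}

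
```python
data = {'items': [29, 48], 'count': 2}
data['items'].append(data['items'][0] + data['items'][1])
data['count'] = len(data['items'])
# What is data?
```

After line 1: data = {'items': [29, 48], 'count': 2}
After line 2 (append 29 + 48 = 77): data = {'items': [29, 48, 77], 'count': 2}
After line 3 (count = len(items) = 3): data = {'items': [29, 48, 77], 'count': 3}

{'items': [29, 48, 77], 'count': 3}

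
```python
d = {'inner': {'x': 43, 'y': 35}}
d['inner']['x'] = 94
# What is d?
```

After line 1: d = {'inner': {'x': 43, 'y': 35}}
After line 2 (inner x overwritten): d = {'inner': {'x': 94, 'y': 35}}

{'inner': {'x': 94, 'y': 35}}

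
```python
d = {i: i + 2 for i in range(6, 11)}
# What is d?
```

{6: 8, 7: 9, 8: 10, 9: 11, 10: 12}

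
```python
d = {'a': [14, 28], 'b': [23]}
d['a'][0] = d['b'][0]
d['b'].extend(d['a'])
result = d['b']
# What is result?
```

After line 1: d = {'a': [14, 28], 'b': [23]}
After line 2 (a[0] = b[0] = 23): d = {'a': [23, 28], 'b': [23]}
After line 3 (b.extend(a) appends [23, 28]): d = {'a': [23, 28], 'b': [23, 23, 28]}
After line 4: result = d['b'] = [23, 23, 28]

[23, 23, 28]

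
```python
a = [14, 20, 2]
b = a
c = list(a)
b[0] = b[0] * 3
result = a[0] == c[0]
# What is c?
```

After line 1: a = [14, 20, 2]
After line 2 (b = a, alias): a = [14, 20, 2], b = [14, 20, 2]
After line 3 (c = list(a) is a copy, new object): c = [14, 20, 2]
After line 4 (b[0] = 14 * 3 = 42; mutates shared a/b): a = b = [42, 20, 2], c = [14, 20, 2]
After line 5 (a[0] = 42, c[0] = 14; result = False)

[14, 20, 2]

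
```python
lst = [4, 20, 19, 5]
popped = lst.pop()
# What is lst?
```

[4, 20, 19]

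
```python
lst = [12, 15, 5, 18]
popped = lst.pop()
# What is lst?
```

[12, 15, 5]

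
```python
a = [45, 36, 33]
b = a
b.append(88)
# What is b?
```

After line 1: a = [45, 36, 33]
After line 2 (b = a is an alias, same object): a = [45, 36, 33], b = [45, 36, 33]
After line 3 (b.append mutates the shared list): a = [45, 36, 33, 88], b = [45, 36, 33, 88]

[45, 36, 33, 88]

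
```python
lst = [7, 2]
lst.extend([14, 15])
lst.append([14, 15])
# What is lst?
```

After line 1: lst = [7, 2]
After line 2 (extend unpacks [14, 15]): lst = [7, 2, 14, 15]
After line 3 (append adds [14, 15] as single element): lst = [7, 2, 14, 15, [14, 15]]

[7, 2, 14, 15, [14, 15]]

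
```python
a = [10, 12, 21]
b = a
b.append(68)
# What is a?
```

After line 1: a = [10, 12, 21]
After line 2 (b = a is an alias, same object): a = [10, 12, 21], b = [10, 12, 21]
After line 3 (b.append mutates the shared list): a = [10, 12, 21, 68], b = [10, 12, 21, 68]

[10, 12, 21, 68]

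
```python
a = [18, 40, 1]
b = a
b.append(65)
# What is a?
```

After line 1: a = [18, 40, 1]
After line 2 (b = a is an alias, same object): a = [18, 40, 1], b = [18, 40, 1]
After line 3 (b.append mutates the shared list): a = [18, 40, 1, 65], b = [18, 40, 1, 65]

[18, 40, 1, 65]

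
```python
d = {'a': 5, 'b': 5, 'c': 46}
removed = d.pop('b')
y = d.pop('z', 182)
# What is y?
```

After line 1: d = {'a': 5, 'b': 5, 'c': 46}
After line 2 (pop 'b' returns 5): d = {'a': 5, 'c': 46}, removed = 5
After line 3 (pop 'z' missing, returns default 182): d = {'a': 5, 'c': 46}, y = 182

182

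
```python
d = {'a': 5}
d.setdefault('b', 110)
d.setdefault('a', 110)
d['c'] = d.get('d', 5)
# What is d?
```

After line 1: d = {'a': 5}
After line 2 (setdefault adds 'b'=110): d = {'a': 5, 'b': 110}
After line 3 (setdefault 'a' no-op, already exists): d = {'a': 5, 'b': 110}
After line 4 (get('d', 5) returns default since 'd' not in d): d = {'a': 5, 'b': 110, 'c': 5}

{'a': 5, 'b': 110, 'c': 5}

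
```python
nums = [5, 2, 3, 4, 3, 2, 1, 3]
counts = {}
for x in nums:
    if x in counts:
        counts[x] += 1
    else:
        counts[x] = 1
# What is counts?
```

Initial: counts = {}, nums = [5, 2, 3, 4, 3, 2, 1, 3]
See 5: counts = {5: 1}
See 2: counts = {5: 1, 2: 1}
See 3: counts = {5: 1, 2: 1, 3: 1}
See 4: counts = {5: 1, 2: 1, 3: 1, 4: 1}
See 3: counts = {5: 1, 2: 1, 3: 2, 4: 1}
See 2: counts = {5: 1, 2: 2, 3: 2, 4: 1}
See 1: counts = {5: 1, 2: 2, 3: 2, 4: 1, 1: 1}
See 3: counts = {5: 1, 2: 2, 3: 3, 4: 1, 1: 1}

{5: 1, 2: 2, 3: 3, 4: 1, 1: 1}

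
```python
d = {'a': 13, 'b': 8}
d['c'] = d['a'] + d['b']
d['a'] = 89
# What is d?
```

After line 1: d = {'a': 13, 'b': 8}
After line 2 (d['c'] = 13 + 8): d = {'a': 13, 'b': 8, 'c': 21}
After line 3: d = {'a': 89, 'b': 8, 'c': 21}

{'a': 89, 'b': 8, 'c': 21}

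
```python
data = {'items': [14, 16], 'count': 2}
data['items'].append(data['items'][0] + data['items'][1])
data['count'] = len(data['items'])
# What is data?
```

After line 1: data = {'items': [14, 16], 'count': 2}
After line 2 (append 14 + 16 = 30): data = {'items': [14, 16, 30], 'count': 2}
After line 3 (count = len(items) = 3): data = {'items': [14, 16, 30], 'count': 3}

{'items': [14, 16, 30], 'count': 3}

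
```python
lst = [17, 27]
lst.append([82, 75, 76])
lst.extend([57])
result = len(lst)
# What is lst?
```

After line 1: lst = [17, 27]
After line 2 (append adds [82, 75, 76] as single element): lst = [17, 27, [82, 75, 76]]
After line 3 (extend unpacks [57], adds 57): lst = [17, 27, [82, 75, 76], 57]
After line 4: result = len(lst) = 4

[17, 27, [82, 75, 76], 57]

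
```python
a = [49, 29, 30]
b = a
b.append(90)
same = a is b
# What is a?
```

After line 1: a = [49, 29, 30]
After line 2 (b = a is an alias, same object): a = [49, 29, 30], b = [49, 29, 30]
After line 3 (b.append mutates the shared list): a = [49, 29, 30, 90], b = [49, 29, 30, 90]
After line 4 (same = a is b; same object -> True): same = True

[49, 29, 30, 90]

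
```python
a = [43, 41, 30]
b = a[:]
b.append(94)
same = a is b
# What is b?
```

After line 1: a = [43, 41, 30]
After line 2 (b = a[:] is a shallow copy, new object): a = [43, 41, 30], b = [43, 41, 30]
After line 3 (append only mutates b): a = [43, 41, 30], b = [43, 41, 30, 94]
After line 4 (same = a is b; different objects -> False): same = False

[43, 41, 30, 94]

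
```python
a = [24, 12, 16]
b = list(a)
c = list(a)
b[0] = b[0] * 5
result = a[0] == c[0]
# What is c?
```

After line 1: a = [24, 12, 16]
After line 2 (b = list(a), copy): a = [24, 12, 16], b = [24, 12, 16]
After line 3 (c = list(a) is a copy, new object): c = [24, 12, 16]
After line 4 (b[0] = 24 * 5 = 120; only b mutates (copy)): a = [24, 12, 16], b = [120, 12, 16], c = [24, 12, 16]
After line 5 (a[0] = 24, c[0] = 24; result = True)

[24, 12, 16]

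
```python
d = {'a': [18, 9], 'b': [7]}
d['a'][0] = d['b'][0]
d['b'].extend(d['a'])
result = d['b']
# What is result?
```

After line 1: d = {'a': [18, 9], 'b': [7]}
After line 2 (a[0] = b[0] = 7): d = {'a': [7, 9], 'b': [7]}
After line 3 (b.extend(a) appends [7, 9]): d = {'a': [7, 9], 'b': [7, 7, 9]}
After line 4: result = d['b'] = [7, 7, 9]

[7, 7, 9]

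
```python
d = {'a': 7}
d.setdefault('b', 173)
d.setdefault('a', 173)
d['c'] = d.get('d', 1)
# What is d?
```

After line 1: d = {'a': 7}
After line 2 (setdefault adds 'b'=173): d = {'a': 7, 'b': 173}
After line 3 (setdefault 'a' no-op, already exists): d = {'a': 7, 'b': 173}
After line 4 (get('d', 1) returns default since 'd' not in d): d = {'a': 7, 'b': 173, 'c': 1}

{'a': 7, 'b': 173, 'c': 1}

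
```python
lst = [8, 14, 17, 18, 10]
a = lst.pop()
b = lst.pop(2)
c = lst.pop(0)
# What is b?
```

After line 1: lst = [8, 14, 17, 18, 10]
After line 2 (pop() -> a = 10): lst = [8, 14, 17, 18]
After line 3 (pop(2) -> b = 17): lst = [8, 14, 18]
After line 4 (pop(0) -> c = 8): lst = [14, 18]

17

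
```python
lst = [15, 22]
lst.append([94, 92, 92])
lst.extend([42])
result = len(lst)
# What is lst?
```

After line 1: lst = [15, 22]
After line 2 (append adds [94, 92, 92] as single element): lst = [15, 22, [94, 92, 92]]
After line 3 (extend unpacks [42], adds 42): lst = [15, 22, [94, 92, 92], 42]
After line 4: result = len(lst) = 4

[15, 22, [94, 92, 92], 42]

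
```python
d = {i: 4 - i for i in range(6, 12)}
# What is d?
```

{6: -2, 7: -3, 8: -4, 9: -5, 10: -6, 11: -7}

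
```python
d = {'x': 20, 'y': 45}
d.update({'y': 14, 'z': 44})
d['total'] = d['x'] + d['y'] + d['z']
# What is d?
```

After line 1: d = {'x': 20, 'y': 45}
After line 2 (y overwritten, z added): d = {'x': 20, 'y': 14, 'z': 44}
After line 3 (total = 20 + 14 + 44 = 78): d = {'x': 20, 'y': 14, 'z': 44, 'total': 78}

{'x': 20, 'y': 14, 'z': 44, 'total': 78}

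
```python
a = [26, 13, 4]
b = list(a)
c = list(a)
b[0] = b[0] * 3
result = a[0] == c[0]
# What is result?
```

After line 1: a = [26, 13, 4]
After line 2 (b = list(a), copy): a = [26, 13, 4], b = [26, 13, 4]
After line 3 (c = list(a) is a copy, new object): c = [26, 13, 4]
After line 4 (b[0] = 26 * 3 = 78; only b mutates (copy)): a = [26, 13, 4], b = [78, 13, 4], c = [26, 13, 4]
After line 5 (a[0] = 26, c[0] = 26; result = True)

True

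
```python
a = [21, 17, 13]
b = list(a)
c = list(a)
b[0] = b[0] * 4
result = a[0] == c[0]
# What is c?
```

After line 1: a = [21, 17, 13]
After line 2 (b = list(a), copy): a = [21, 17, 13], b = [21, 17, 13]
After line 3 (c = list(a) is a copy, new object): c = [21, 17, 13]
After line 4 (b[0] = 21 * 4 = 84; only b mutates (copy)): a = [21, 17, 13], b = [84, 17, 13], c = [21, 17, 13]
After line 5 (a[0] = 21, c[0] = 21; result = True)

[21, 17, 13]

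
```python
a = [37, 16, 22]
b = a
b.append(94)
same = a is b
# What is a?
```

After line 1: a = [37, 16, 22]
After line 2 (b = a is an alias, same object): a = [37, 16, 22], b = [37, 16, 22]
After line 3 (b.append mutates the shared list): a = [37, 16, 22, 94], b = [37, 16, 22, 94]
After line 4 (same = a is b; same object -> True): same = True

[37, 16, 22, 94]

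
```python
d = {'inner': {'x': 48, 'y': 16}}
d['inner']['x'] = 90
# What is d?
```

After line 1: d = {'inner': {'x': 48, 'y': 16}}
After line 2 (inner x overwritten): d = {'inner': {'x': 90, 'y': 16}}

{'inner': {'x': 90, 'y': 16}}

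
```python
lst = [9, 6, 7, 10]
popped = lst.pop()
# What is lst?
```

[9, 6, 7]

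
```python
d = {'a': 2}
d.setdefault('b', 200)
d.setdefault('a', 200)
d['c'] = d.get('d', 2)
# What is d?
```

After line 1: d = {'a': 2}
After line 2 (setdefault adds 'b'=200): d = {'a': 2, 'b': 200}
After line 3 (setdefault 'a' no-op, already exists): d = {'a': 2, 'b': 200}
After line 4 (get('d', 2) returns default since 'd' not in d): d = {'a': 2, 'b': 200, 'c': 2}

{'a': 2, 'b': 200, 'c': 2}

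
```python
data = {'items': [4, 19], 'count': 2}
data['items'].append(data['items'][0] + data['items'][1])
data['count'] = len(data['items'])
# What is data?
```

After line 1: data = {'items': [4, 19], 'count': 2}
After line 2 (append 4 + 19 = 23): data = {'items': [4, 19, 23], 'count': 2}
After line 3 (count = len(items) = 3): data = {'items': [4, 19, 23], 'count': 3}

{'items': [4, 19, 23], 'count': 3}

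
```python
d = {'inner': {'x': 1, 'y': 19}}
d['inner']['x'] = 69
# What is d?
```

After line 1: d = {'inner': {'x': 1, 'y': 19}}
After line 2 (inner x overwritten): d = {'inner': {'x': 69, 'y': 19}}

{'inner': {'x': 69, 'y': 19}}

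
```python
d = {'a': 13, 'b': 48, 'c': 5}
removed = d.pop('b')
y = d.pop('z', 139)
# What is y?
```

After line 1: d = {'a': 13, 'b': 48, 'c': 5}
After line 2 (pop 'b' returns 48): d = {'a': 13, 'c': 5}, removed = 48
After line 3 (pop 'z' missing, returns default 139): d = {'a': 13, 'c': 5}, y = 139

139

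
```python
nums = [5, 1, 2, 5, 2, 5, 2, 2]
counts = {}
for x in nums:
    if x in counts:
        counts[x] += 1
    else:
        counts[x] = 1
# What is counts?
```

Initial: counts = {}, nums = [5, 1, 2, 5, 2, 5, 2, 2]
See 5: counts = {5: 1}
See 1: counts = {5: 1, 1: 1}
See 2: counts = {5: 1, 1: 1, 2: 1}
See 5: counts = {5: 2, 1: 1, 2: 1}
See 2: counts = {5: 2, 1: 1, 2: 2}
See 5: counts = {5: 3, 1: 1, 2: 2}
See 2: counts = {5: 3, 1: 1, 2: 3}
See 2: counts = {5: 3, 1: 1, 2: 4}

{5: 3, 1: 1, 2: 4}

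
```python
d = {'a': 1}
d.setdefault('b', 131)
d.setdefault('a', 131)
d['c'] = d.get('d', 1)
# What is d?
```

After line 1: d = {'a': 1}
After line 2 (setdefault adds 'b'=131): d = {'a': 1, 'b': 131}
After line 3 (setdefault 'a' no-op, already exists): d = {'a': 1, 'b': 131}
After line 4 (get('d', 1) returns default since 'd' not in d): d = {'a': 1, 'b': 131, 'c': 1}

{'a': 1, 'b': 131, 'c': 1}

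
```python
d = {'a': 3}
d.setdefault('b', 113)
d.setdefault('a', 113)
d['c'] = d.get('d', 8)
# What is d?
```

After line 1: d = {'a': 3}
After line 2 (setdefault adds 'b'=113): d = {'a': 3, 'b': 113}
After line 3 (setdefault 'a' no-op, already exists): d = {'a': 3, 'b': 113}
After line 4 (get('d', 8) returns default since 'd' not in d): d = {'a': 3, 'b': 113, 'c': 8}

{'a': 3, 'b': 113, 'c': 8}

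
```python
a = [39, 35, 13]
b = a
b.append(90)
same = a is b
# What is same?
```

After line 1: a = [39, 35, 13]
After line 2 (b = a is an alias, same object): a = [39, 35, 13], b = [39, 35, 13]
After line 3 (b.append mutates the shared list): a = [39, 35, 13, 90], b = [39, 35, 13, 90]
After line 4 (same = a is b; same object -> True): same = True

True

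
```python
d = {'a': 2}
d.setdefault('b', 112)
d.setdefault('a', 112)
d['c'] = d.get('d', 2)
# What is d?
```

After line 1: d = {'a': 2}
After line 2 (setdefault adds 'b'=112): d = {'a': 2, 'b': 112}
After line 3 (setdefault 'a' no-op, already exists): d = {'a': 2, 'b': 112}
After line 4 (get('d', 2) returns default since 'd' not in d): d = {'a': 2, 'b': 112, 'c': 2}

{'a': 2, 'b': 112, 'c': 2}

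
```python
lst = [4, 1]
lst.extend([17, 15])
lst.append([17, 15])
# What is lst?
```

After line 1: lst = [4, 1]
After line 2 (extend unpacks [17, 15]): lst = [4, 1, 17, 15]
After line 3 (append adds [17, 15] as single element): lst = [4, 1, 17, 15, [17, 15]]

[4, 1, 17, 15, [17, 15]]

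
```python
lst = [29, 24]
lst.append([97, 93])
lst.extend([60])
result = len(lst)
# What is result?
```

After line 1: lst = [29, 24]
After line 2 (append adds [97, 93] as single element): lst = [29, 24, [97, 93]]
After line 3 (extend unpacks [60], adds 60): lst = [29, 24, [97, 93], 60]
After line 4: result = len(lst) = 4

4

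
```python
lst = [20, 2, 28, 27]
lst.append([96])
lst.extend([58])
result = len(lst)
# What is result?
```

After line 1: lst = [20, 2, 28, 27]
After line 2 (append adds [96] as single element): lst = [20, 2, 28, 27, [96]]
After line 3 (extend unpacks [58], adds 58): lst = [20, 2, 28, 27, [96], 58]
After line 4: result = len(lst) = 6

6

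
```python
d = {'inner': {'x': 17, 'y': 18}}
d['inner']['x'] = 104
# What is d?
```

After line 1: d = {'inner': {'x': 17, 'y': 18}}
After line 2 (inner x overwritten): d = {'inner': {'x': 104, 'y': 18}}

{'inner': {'x': 104, 'y': 18}}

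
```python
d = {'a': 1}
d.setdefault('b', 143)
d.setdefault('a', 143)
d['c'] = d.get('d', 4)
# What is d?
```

After line 1: d = {'a': 1}
After line 2 (setdefault adds 'b'=143): d = {'a': 1, 'b': 143}
After line 3 (setdefault 'a' no-op, already exists): d = {'a': 1, 'b': 143}
After line 4 (get('d', 4) returns default since 'd' not in d): d = {'a': 1, 'b': 143, 'c': 4}

{'a': 1, 'b': 143, 'c': 4}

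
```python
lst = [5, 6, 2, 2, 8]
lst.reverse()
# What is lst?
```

[8, 2, 2, 6, 5]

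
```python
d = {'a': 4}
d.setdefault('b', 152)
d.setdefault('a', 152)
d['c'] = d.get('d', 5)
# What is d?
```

After line 1: d = {'a': 4}
After line 2 (setdefault adds 'b'=152): d = {'a': 4, 'b': 152}
After line 3 (setdefault 'a' no-op, already exists): d = {'a': 4, 'b': 152}
After line 4 (get('d', 5) returns default since 'd' not in d): d = {'a': 4, 'b': 152, 'c': 5}

{'a': 4, 'b': 152, 'c': 5}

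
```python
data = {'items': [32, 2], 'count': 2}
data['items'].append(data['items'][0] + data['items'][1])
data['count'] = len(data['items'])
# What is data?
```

After line 1: data = {'items': [32, 2], 'count': 2}
After line 2 (append 32 + 2 = 34): data = {'items': [32, 2, 34], 'count': 2}
After line 3 (count = len(items) = 3): data = {'items': [32, 2, 34], 'count': 3}

{'items': [32, 2, 34], 'count': 3}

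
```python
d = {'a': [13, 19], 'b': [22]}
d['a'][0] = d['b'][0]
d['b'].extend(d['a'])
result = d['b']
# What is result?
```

After line 1: d = {'a': [13, 19], 'b': [22]}
After line 2 (a[0] = b[0] = 22): d = {'a': [22, 19], 'b': [22]}
After line 3 (b.extend(a) appends [22, 19]): d = {'a': [22, 19], 'b': [22, 22, 19]}
After line 4: result = d['b'] = [22, 22, 19]

[22, 22, 19]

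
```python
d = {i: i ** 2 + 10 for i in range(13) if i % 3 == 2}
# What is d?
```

{2: 14, 5: 35, 8: 74, 11: 131}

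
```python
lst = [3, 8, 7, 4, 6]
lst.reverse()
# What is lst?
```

[6, 4, 7, 8, 3]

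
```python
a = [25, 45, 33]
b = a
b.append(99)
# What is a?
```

After line 1: a = [25, 45, 33]
After line 2 (b = a is an alias, same object): a = [25, 45, 33], b = [25, 45, 33]
After line 3 (b.append mutates the shared list): a = [25, 45, 33, 99], b = [25, 45, 33, 99]

[25, 45, 33, 99]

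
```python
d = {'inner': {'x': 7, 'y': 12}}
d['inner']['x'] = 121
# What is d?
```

After line 1: d = {'inner': {'x': 7, 'y': 12}}
After line 2 (inner x overwritten): d = {'inner': {'x': 121, 'y': 12}}

{'inner': {'x': 121, 'y': 12}}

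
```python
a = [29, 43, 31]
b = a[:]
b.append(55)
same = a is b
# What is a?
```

After line 1: a = [29, 43, 31]
After line 2 (b = a[:] is a shallow copy, new object): a = [29, 43, 31], b = [29, 43, 31]
After line 3 (append only mutates b): a = [29, 43, 31], b = [29, 43, 31, 55]
After line 4 (same = a is b; different objects -> False): same = False

[29, 43, 31]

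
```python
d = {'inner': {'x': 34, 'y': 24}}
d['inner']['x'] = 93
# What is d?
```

After line 1: d = {'inner': {'x': 34, 'y': 24}}
After line 2 (inner x overwritten): d = {'inner': {'x': 93, 'y': 24}}

{'inner': {'x': 93, 'y': 24}}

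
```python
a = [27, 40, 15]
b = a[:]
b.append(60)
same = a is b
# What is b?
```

After line 1: a = [27, 40, 15]
After line 2 (b = a[:] is a shallow copy, new object): a = [27, 40, 15], b = [27, 40, 15]
After line 3 (append only mutates b): a = [27, 40, 15], b = [27, 40, 15, 60]
After line 4 (same = a is b; different objects -> False): same = False

[27, 40, 15, 60]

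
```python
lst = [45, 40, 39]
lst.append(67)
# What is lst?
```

[45, 40, 39, 67]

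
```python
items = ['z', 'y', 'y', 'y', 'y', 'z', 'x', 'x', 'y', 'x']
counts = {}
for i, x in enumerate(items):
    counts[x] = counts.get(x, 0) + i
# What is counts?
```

Initial: counts = {}, items = ['z', 'y', 'y', 'y', 'y', 'z', 'x', 'x', 'y', 'x']
i=0, x='z': counts = {'z': 0}
i=1, x='y': counts = {'z': 0, 'y': 1}
i=2, x='y': counts = {'z': 0, 'y': 3}
i=3, x='y': counts = {'z': 0, 'y': 6}
i=4, x='y': counts = {'z': 0, 'y': 10}
i=5, x='z': counts = {'z': 5, 'y': 10}
i=6, x='x': counts = {'z': 5, 'y': 10, 'x': 6}
i=7, x='x': counts = {'z': 5, 'y': 10, 'x': 13}
i=8, x='y': counts = {'z': 5, 'y': 18, 'x': 13}
i=9, x='x': counts = {'z': 5, 'y': 18, 'x': 22}

{'z': 5, 'y': 18, 'x': 22}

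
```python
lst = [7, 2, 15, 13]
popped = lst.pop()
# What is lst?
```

[7, 2, 15]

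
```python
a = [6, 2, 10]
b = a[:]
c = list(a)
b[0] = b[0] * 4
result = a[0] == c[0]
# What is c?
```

After line 1: a = [6, 2, 10]
After line 2 (b = a[:], copy): a = [6, 2, 10], b = [6, 2, 10]
After line 3 (c = list(a) is a copy, new object): c = [6, 2, 10]
After line 4 (b[0] = 6 * 4 = 24; only b mutates (copy)): a = [6, 2, 10], b = [24, 2, 10], c = [6, 2, 10]
After line 5 (a[0] = 6, c[0] = 6; result = True)

[6, 2, 10]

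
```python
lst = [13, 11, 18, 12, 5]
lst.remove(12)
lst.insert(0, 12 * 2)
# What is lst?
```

After line 1: lst = [13, 11, 18, 12, 5]
After line 2 (remove first 12): lst = [13, 11, 18, 5]
After line 3 (insert 24 at index 0): lst = [24, 13, 11, 18, 5]

[24, 13, 11, 18, 5]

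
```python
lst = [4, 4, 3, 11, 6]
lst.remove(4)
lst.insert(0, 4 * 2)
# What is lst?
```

After line 1: lst = [4, 4, 3, 11, 6]
After line 2 (remove first 4): lst = [4, 3, 11, 6]
After line 3 (insert 8 at index 0): lst = [8, 4, 3, 11, 6]

[8, 4, 3, 11, 6]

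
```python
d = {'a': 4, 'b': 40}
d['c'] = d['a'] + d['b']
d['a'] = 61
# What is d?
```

After line 1: d = {'a': 4, 'b': 40}
After line 2 (d['c'] = 4 + 40): d = {'a': 4, 'b': 40, 'c': 44}
After line 3: d = {'a': 61, 'b': 40, 'c': 44}

{'a': 61, 'b': 40, 'c': 44}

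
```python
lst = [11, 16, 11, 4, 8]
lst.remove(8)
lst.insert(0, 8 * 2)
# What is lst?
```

After line 1: lst = [11, 16, 11, 4, 8]
After line 2 (remove first 8): lst = [11, 16, 11, 4]
After line 3 (insert 16 at index 0): lst = [16, 11, 16, 11, 4]

[16, 11, 16, 11, 4]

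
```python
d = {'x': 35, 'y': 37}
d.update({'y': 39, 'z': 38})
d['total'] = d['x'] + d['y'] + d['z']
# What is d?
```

After line 1: d = {'x': 35, 'y': 37}
After line 2 (y overwritten, z added): d = {'x': 35, 'y': 39, 'z': 38}
After line 3 (total = 35 + 39 + 38 = 112): d = {'x': 35, 'y': 39, 'z': 38, 'total': 112}

{'x': 35, 'y': 39, 'z': 38, 'total': 112}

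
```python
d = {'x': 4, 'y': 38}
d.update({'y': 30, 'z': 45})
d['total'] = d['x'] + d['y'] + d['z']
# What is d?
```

After line 1: d = {'x': 4, 'y': 38}
After line 2 (y overwritten, z added): d = {'x': 4, 'y': 30, 'z': 45}
After line 3 (total = 4 + 30 + 45 = 79): d = {'x': 4, 'y': 30, 'z': 45, 'total': 79}

{'x': 4, 'y': 30, 'z': 45, 'total': 79}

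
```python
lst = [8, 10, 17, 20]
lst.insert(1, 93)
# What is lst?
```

[8, 93, 10, 17, 20]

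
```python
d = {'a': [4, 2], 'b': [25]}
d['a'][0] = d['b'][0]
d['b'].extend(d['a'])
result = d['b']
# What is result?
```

After line 1: d = {'a': [4, 2], 'b': [25]}
After line 2 (a[0] = b[0] = 25): d = {'a': [25, 2], 'b': [25]}
After line 3 (b.extend(a) appends [25, 2]): d = {'a': [25, 2], 'b': [25, 25, 2]}
After line 4: result = d['b'] = [25, 25, 2]

[25, 25, 2]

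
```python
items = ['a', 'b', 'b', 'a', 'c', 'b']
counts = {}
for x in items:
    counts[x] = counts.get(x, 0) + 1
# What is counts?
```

Initial: counts = {}, items = ['a', 'b', 'b', 'a', 'c', 'b']
See 'a': counts = {'a': 1}
See 'b': counts = {'a': 1, 'b': 1}
See 'b': counts = {'a': 1, 'b': 2}
See 'a': counts = {'a': 2, 'b': 2}
See 'c': counts = {'a': 2, 'b': 2, 'c': 1}
See 'b': counts = {'a': 2, 'b': 3, 'c': 1}

{'a': 2, 'b': 3, 'c': 1}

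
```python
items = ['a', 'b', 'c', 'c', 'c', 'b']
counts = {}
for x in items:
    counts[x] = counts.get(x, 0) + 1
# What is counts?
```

Initial: counts = {}, items = ['a', 'b', 'c', 'c', 'c', 'b']
See 'a': counts = {'a': 1}
See 'b': counts = {'a': 1, 'b': 1}
See 'c': counts = {'a': 1, 'b': 1, 'c': 1}
See 'c': counts = {'a': 1, 'b': 1, 'c': 2}
See 'c': counts = {'a': 1, 'b': 1, 'c': 3}
See 'b': counts = {'a': 1, 'b': 2, 'c': 3}

{'a': 1, 'b': 2, 'c': 3}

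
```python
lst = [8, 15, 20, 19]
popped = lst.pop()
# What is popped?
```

19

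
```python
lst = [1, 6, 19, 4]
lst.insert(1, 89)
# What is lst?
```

[1, 89, 6, 19, 4]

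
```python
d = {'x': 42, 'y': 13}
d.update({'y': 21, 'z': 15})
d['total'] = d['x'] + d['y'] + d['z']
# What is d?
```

After line 1: d = {'x': 42, 'y': 13}
After line 2 (y overwritten, z added): d = {'x': 42, 'y': 21, 'z': 15}
After line 3 (total = 42 + 21 + 15 = 78): d = {'x': 42, 'y': 21, 'z': 15, 'total': 78}

{'x': 42, 'y': 21, 'z': 15, 'total': 78}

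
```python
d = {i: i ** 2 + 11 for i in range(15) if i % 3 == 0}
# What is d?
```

{0: 11, 3: 20, 6: 47, 9: 92, 12: 155}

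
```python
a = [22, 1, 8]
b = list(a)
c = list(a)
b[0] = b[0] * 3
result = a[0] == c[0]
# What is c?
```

After line 1: a = [22, 1, 8]
After line 2 (b = list(a), copy): a = [22, 1, 8], b = [22, 1, 8]
After line 3 (c = list(a) is a copy, new object): c = [22, 1, 8]
After line 4 (b[0] = 22 * 3 = 66; only b mutates (copy)): a = [22, 1, 8], b = [66, 1, 8], c = [22, 1, 8]
After line 5 (a[0] = 22, c[0] = 22; result = True)

[22, 1, 8]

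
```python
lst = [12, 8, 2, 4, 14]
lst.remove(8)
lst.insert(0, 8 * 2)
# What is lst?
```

After line 1: lst = [12, 8, 2, 4, 14]
After line 2 (remove first 8): lst = [12, 2, 4, 14]
After line 3 (insert 16 at index 0): lst = [16, 12, 2, 4, 14]

[16, 12, 2, 4, 14]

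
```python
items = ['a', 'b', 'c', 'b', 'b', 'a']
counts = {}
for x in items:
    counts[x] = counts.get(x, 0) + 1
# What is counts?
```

Initial: counts = {}, items = ['a', 'b', 'c', 'b', 'b', 'a']
See 'a': counts = {'a': 1}
See 'b': counts = {'a': 1, 'b': 1}
See 'c': counts = {'a': 1, 'b': 1, 'c': 1}
See 'b': counts = {'a': 1, 'b': 2, 'c': 1}
See 'b': counts = {'a': 1, 'b': 3, 'c': 1}
See 'a': counts = {'a': 2, 'b': 3, 'c': 1}

{'a': 2, 'b': 3, 'c': 1}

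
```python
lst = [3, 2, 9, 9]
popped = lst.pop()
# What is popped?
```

9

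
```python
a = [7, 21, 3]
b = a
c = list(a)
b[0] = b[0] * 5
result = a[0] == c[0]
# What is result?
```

After line 1: a = [7, 21, 3]
After line 2 (b = a, alias): a = [7, 21, 3], b = [7, 21, 3]
After line 3 (c = list(a) is a copy, new object): c = [7, 21, 3]
After line 4 (b[0] = 7 * 5 = 35; mutates shared a/b): a = b = [35, 21, 3], c = [7, 21, 3]
After line 5 (a[0] = 35, c[0] = 7; result = False)

False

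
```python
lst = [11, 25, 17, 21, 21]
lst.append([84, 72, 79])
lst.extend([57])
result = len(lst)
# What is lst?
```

After line 1: lst = [11, 25, 17, 21, 21]
After line 2 (append adds [84, 72, 79] as single element): lst = [11, 25, 17, 21, 21, [84, 72, 79]]
After line 3 (extend unpacks [57], adds 57): lst = [11, 25, 17, 21, 21, [84, 72, 79], 57]
After line 4: result = len(lst) = 7

[11, 25, 17, 21, 21, [84, 72, 79], 57]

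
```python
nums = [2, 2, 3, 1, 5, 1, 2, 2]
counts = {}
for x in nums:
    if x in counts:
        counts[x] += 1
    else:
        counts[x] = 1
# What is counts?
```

Initial: counts = {}, nums = [2, 2, 3, 1, 5, 1, 2, 2]
See 2: counts = {2: 1}
See 2: counts = {2: 2}
See 3: counts = {2: 2, 3: 1}
See 1: counts = {2: 2, 3: 1, 1: 1}
See 5: counts = {2: 2, 3: 1, 1: 1, 5: 1}
See 1: counts = {2: 2, 3: 1, 1: 2, 5: 1}
See 2: counts = {2: 3, 3: 1, 1: 2, 5: 1}
See 2: counts = {2: 4, 3: 1, 1: 2, 5: 1}

{2: 4, 3: 1, 1: 2, 5: 1}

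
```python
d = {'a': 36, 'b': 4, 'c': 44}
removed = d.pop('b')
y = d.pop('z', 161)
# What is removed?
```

After line 1: d = {'a': 36, 'b': 4, 'c': 44}
After line 2 (pop 'b' returns 4): d = {'a': 36, 'c': 44}, removed = 4
After line 3 (pop 'z' missing, returns default 161): d = {'a': 36, 'c': 44}, y = 161

4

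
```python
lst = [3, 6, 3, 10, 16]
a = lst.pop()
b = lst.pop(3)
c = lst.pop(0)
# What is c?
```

After line 1: lst = [3, 6, 3, 10, 16]
After line 2 (pop() -> a = 16): lst = [3, 6, 3, 10]
After line 3 (pop(3) -> b = 10): lst = [3, 6, 3]
After line 4 (pop(0) -> c = 3): lst = [6, 3]

3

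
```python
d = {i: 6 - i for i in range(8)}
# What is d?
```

{0: 6, 1: 5, 2: 4, 3: 3, 4: 2, 5: 1, 6: 0, 7: -1}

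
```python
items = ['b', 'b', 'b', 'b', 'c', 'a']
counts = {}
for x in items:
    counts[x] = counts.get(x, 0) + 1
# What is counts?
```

Initial: counts = {}, items = ['b', 'b', 'b', 'b', 'c', 'a']
See 'b': counts = {'b': 1}
See 'b': counts = {'b': 2}
See 'b': counts = {'b': 3}
See 'b': counts = {'b': 4}
See 'c': counts = {'b': 4, 'c': 1}
See 'a': counts = {'b': 4, 'c': 1, 'a': 1}

{'b': 4, 'c': 1, 'a': 1}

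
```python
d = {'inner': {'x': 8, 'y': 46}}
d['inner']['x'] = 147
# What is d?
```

After line 1: d = {'inner': {'x': 8, 'y': 46}}
After line 2 (inner x overwritten): d = {'inner': {'x': 147, 'y': 46}}

{'inner': {'x': 147, 'y': 46}}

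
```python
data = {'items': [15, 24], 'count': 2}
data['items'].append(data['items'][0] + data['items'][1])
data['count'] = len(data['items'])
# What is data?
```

After line 1: data = {'items': [15, 24], 'count': 2}
After line 2 (append 15 + 24 = 39): data = {'items': [15, 24, 39], 'count': 2}
After line 3 (count = len(items) = 3): data = {'items': [15, 24, 39], 'count': 3}

{'items': [15, 24, 39], 'count': 3}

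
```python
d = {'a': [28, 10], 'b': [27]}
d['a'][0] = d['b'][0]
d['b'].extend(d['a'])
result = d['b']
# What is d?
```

After line 1: d = {'a': [28, 10], 'b': [27]}
After line 2 (a[0] = b[0] = 27): d = {'a': [27, 10], 'b': [27]}
After line 3 (b.extend(a) appends [27, 10]): d = {'a': [27, 10], 'b': [27, 27, 10]}
After line 4: result = d['b'] = [27, 27, 10]

{'a': [27, 10], 'b': [27, 27, 10]}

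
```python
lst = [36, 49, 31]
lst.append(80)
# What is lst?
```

[36, 49, 31, 80]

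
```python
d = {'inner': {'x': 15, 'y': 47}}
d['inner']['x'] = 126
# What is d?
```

After line 1: d = {'inner': {'x': 15, 'y': 47}}
After line 2 (inner x overwritten): d = {'inner': {'x': 126, 'y': 47}}

{'inner': {'x': 126, 'y': 47}}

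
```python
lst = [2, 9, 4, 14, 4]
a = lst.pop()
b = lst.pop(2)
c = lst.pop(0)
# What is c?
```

After line 1: lst = [2, 9, 4, 14, 4]
After line 2 (pop() -> a = 4): lst = [2, 9, 4, 14]
After line 3 (pop(2) -> b = 4): lst = [2, 9, 14]
After line 4 (pop(0) -> c = 2): lst = [9, 14]

2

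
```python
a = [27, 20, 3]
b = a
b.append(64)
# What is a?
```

After line 1: a = [27, 20, 3]
After line 2 (b = a is an alias, same object): a = [27, 20, 3], b = [27, 20, 3]
After line 3 (b.append mutates the shared list): a = [27, 20, 3, 64], b = [27, 20, 3, 64]

[27, 20, 3, 64]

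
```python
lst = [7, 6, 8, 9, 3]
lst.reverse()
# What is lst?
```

[3, 9, 8, 6, 7]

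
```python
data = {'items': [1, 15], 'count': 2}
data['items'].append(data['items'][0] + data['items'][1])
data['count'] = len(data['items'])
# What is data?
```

After line 1: data = {'items': [1, 15], 'count': 2}
After line 2 (append 1 + 15 = 16): data = {'items': [1, 15, 16], 'count': 2}
After line 3 (count = len(items) = 3): data = {'items': [1, 15, 16], 'count': 3}

{'items': [1, 15, 16], 'count': 3}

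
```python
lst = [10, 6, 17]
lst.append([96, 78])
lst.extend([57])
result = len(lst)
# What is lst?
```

After line 1: lst = [10, 6, 17]
After line 2 (append adds [96, 78] as single element): lst = [10, 6, 17, [96, 78]]
After line 3 (extend unpacks [57], adds 57): lst = [10, 6, 17, [96, 78], 57]
After line 4: result = len(lst) = 5

[10, 6, 17, [96, 78], 57]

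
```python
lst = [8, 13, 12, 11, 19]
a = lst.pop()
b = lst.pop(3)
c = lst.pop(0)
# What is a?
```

After line 1: lst = [8, 13, 12, 11, 19]
After line 2 (pop() -> a = 19): lst = [8, 13, 12, 11]
After line 3 (pop(3) -> b = 11): lst = [8, 13, 12]
After line 4 (pop(0) -> c = 8): lst = [13, 12]

19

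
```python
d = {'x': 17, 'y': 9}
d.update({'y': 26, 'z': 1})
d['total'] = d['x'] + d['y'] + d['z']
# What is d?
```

After line 1: d = {'x': 17, 'y': 9}
After line 2 (y overwritten, z added): d = {'x': 17, 'y': 26, 'z': 1}
After line 3 (total = 17 + 26 + 1 = 44): d = {'x': 17, 'y': 26, 'z': 1, 'total': 44}

{'x': 17, 'y': 26, 'z': 1, 'total': 44}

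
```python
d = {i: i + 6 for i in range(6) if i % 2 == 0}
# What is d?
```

{0: 6, 2: 8, 4: 10}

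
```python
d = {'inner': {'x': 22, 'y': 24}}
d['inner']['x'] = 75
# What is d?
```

After line 1: d = {'inner': {'x': 22, 'y': 24}}
After line 2 (inner x overwritten): d = {'inner': {'x': 75, 'y': 24}}

{'inner': {'x': 75, 'y': 24}}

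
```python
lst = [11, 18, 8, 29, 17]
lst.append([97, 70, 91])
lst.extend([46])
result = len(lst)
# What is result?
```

After line 1: lst = [11, 18, 8, 29, 17]
After line 2 (append adds [97, 70, 91] as single element): lst = [11, 18, 8, 29, 17, [97, 70, 91]]
After line 3 (extend unpacks [46], adds 46): lst = [11, 18, 8, 29, 17, [97, 70, 91], 46]
After line 4: result = len(lst) = 7

7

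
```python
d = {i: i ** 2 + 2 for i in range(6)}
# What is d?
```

{0: 2, 1: 3, 2: 6, 3: 11, 4: 18, 5: 27}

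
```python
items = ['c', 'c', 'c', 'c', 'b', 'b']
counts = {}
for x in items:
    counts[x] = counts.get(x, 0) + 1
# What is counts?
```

Initial: counts = {}, items = ['c', 'c', 'c', 'c', 'b', 'b']
See 'c': counts = {'c': 1}
See 'c': counts = {'c': 2}
See 'c': counts = {'c': 3}
See 'c': counts = {'c': 4}
See 'b': counts = {'c': 4, 'b': 1}
See 'b': counts = {'c': 4, 'b': 2}

{'c': 4, 'b': 2}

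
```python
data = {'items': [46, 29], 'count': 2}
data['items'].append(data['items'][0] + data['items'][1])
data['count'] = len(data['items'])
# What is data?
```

After line 1: data = {'items': [46, 29], 'count': 2}
After line 2 (append 46 + 29 = 75): data = {'items': [46, 29, 75], 'count': 2}
After line 3 (count = len(items) = 3): data = {'items': [46, 29, 75], 'count': 3}

{'items': [46, 29, 75], 'count': 3}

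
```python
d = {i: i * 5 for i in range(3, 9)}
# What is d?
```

{3: 15, 4: 20, 5: 25, 6: 30, 7: 35, 8: 40}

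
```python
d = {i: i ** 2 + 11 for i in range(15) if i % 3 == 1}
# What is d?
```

{1: 12, 4: 27, 7: 60, 10: 111, 13: 180}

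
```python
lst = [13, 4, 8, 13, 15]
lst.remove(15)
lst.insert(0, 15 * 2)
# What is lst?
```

After line 1: lst = [13, 4, 8, 13, 15]
After line 2 (remove first 15): lst = [13, 4, 8, 13]
After line 3 (insert 30 at index 0): lst = [30, 13, 4, 8, 13]

[30, 13, 4, 8, 13]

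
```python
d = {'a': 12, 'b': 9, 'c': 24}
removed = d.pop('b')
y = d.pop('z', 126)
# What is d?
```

After line 1: d = {'a': 12, 'b': 9, 'c': 24}
After line 2 (pop 'b' returns 9): d = {'a': 12, 'c': 24}, removed = 9
After line 3 (pop 'z' missing, returns default 126): d = {'a': 12, 'c': 24}, y = 126

{'a': 12, 'c': 24}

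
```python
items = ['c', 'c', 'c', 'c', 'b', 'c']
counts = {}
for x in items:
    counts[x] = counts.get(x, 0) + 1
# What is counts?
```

Initial: counts = {}, items = ['c', 'c', 'c', 'c', 'b', 'c']
See 'c': counts = {'c': 1}
See 'c': counts = {'c': 2}
See 'c': counts = {'c': 3}
See 'c': counts = {'c': 4}
See 'b': counts = {'c': 4, 'b': 1}
See 'c': counts = {'c': 5, 'b': 1}

{'c': 5, 'b': 1}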